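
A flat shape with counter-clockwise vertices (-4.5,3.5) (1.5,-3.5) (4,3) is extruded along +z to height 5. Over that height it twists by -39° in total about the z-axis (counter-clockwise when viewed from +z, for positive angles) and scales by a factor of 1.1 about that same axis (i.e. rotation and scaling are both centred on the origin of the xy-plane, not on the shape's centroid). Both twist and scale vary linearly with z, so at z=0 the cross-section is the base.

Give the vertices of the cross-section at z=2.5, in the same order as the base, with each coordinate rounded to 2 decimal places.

Cross-section at z=2.5: (-3.23,5.04) (0.26,-3.99) (5.01,1.57)

t = z/height = 2.5/5 = 0.5
s = 1 + (scale-1)·z/height = 1 + (1.1-1)·2.5/5 = 1.050000
θ = twist·z/height = -39°·2.5/5 = -19.5000° = -0.340339 rad
cos θ = 0.942641, sin θ = -0.333807 (intermediates below are computed at full precision and shown rounded to 5 d.p.)
v1: (-4.5,3.5) → rotate → (-3.07356,4.80138) → ×s → (-3.22724,5.04144) → (-3.23,5.04)
v2: (1.5,-3.5) → rotate → (0.24564,-3.79996) → ×s → (0.25792,-3.98995) → (0.26,-3.99)
v3: (4,3) → rotate → (4.77199,1.49270) → ×s → (5.01059,1.56733) → (5.01,1.57)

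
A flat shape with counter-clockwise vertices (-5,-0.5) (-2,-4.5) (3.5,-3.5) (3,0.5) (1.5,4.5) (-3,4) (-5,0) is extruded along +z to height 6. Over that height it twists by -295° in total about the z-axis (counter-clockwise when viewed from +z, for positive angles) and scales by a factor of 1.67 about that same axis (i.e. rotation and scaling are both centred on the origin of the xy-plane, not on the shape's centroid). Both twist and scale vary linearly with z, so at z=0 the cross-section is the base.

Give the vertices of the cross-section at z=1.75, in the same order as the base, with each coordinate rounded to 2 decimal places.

t = z/height = 1.75/6 = 0.291667
s = 1 + (scale-1)·z/height = 1 + (1.67-1)·1.75/6 = 1.195417
θ = twist·z/height = -295°·1.75/6 = -86.0417° = -1.501710 rad
cos θ = 0.069031, sin θ = -0.997615 (intermediates below are computed at full precision and shown rounded to 5 d.p.)
v1: (-5,-0.5) → rotate → (-0.84396,4.95356) → ×s → (-1.00889,5.92156) → (-1.01,5.92)
v2: (-2,-4.5) → rotate → (-4.62733,1.68459) → ×s → (-5.53158,2.01379) → (-5.53,2.01)
v3: (3.5,-3.5) → rotate → (-3.25004,-3.73326) → ×s → (-3.88515,-4.46280) → (-3.89,-4.46)
v4: (3,0.5) → rotate → (0.70590,-2.95833) → ×s → (0.84384,-3.53643) → (0.84,-3.54)
v5: (1.5,4.5) → rotate → (4.59281,-1.18578) → ×s → (5.49032,-1.41750) → (5.49,-1.42)
v6: (-3,4) → rotate → (3.78337,3.26897) → ×s → (4.52270,3.90778) → (4.52,3.91)
v7: (-5,0) → rotate → (-0.34516,4.98807) → ×s → (-0.41260,5.96283) → (-0.41,5.96)

Cross-section at z=1.75: (-1.01,5.92) (-5.53,2.01) (-3.89,-4.46) (0.84,-3.54) (5.49,-1.42) (4.52,3.91) (-0.41,5.96)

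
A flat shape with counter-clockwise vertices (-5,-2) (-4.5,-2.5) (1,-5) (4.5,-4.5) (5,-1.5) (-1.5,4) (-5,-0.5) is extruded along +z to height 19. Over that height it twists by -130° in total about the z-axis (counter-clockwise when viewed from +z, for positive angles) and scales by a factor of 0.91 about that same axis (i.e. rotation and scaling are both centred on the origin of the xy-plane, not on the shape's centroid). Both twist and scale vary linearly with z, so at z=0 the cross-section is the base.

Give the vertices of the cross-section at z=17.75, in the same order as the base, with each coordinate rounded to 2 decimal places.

t = z/height = 17.75/19 = 0.934211
s = 1 + (scale-1)·z/height = 1 + (0.91-1)·17.75/19 = 0.915921
θ = twist·z/height = -130°·17.75/19 = -121.4474° = -2.119656 rad
cos θ = -0.521715, sin θ = -0.853120 (intermediates below are computed at full precision and shown rounded to 5 d.p.)
v1: (-5,-2) → rotate → (0.90234,5.30903) → ×s → (0.82647,4.86265) → (0.83,4.86)
v2: (-4.5,-2.5) → rotate → (0.21492,5.14333) → ×s → (0.19685,4.71088) → (0.20,4.71)
v3: (1,-5) → rotate → (-4.78731,1.75546) → ×s → (-4.38480,1.60786) → (-4.38,1.61)
v4: (4.5,-4.5) → rotate → (-6.18676,-1.49132) → ×s → (-5.66658,-1.36593) → (-5.67,-1.37)
v5: (5,-1.5) → rotate → (-3.88826,-3.48303) → ×s → (-3.56133,-3.19018) → (-3.56,-3.19)
v6: (-1.5,4) → rotate → (4.19505,-0.80718) → ×s → (3.84234,-0.73931) → (3.84,-0.74)
v7: (-5,-0.5) → rotate → (2.18202,4.52646) → ×s → (1.99855,4.14588) → (2.00,4.15)

Cross-section at z=17.75: (0.83,4.86) (0.20,4.71) (-4.38,1.61) (-5.67,-1.37) (-3.56,-3.19) (3.84,-0.74) (2.00,4.15)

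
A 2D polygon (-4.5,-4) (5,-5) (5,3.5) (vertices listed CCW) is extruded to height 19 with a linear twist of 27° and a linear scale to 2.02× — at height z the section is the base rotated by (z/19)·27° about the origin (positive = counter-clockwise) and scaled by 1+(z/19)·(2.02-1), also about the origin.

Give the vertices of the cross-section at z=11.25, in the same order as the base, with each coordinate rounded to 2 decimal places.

t = z/height = 11.25/19 = 0.592105
s = 1 + (scale-1)·z/height = 1 + (2.02-1)·11.25/19 = 1.603947
θ = twist·z/height = 27°·11.25/19 = 15.9868° = 0.279023 rad
cos θ = 0.961325, sin θ = 0.275417 (intermediates below are computed at full precision and shown rounded to 5 d.p.)
v1: (-4.5,-4) → rotate → (-3.22430,-5.08467) → ×s → (-5.17160,-8.15555) → (-5.17,-8.16)
v2: (5,-5) → rotate → (6.18371,-3.42954) → ×s → (9.91834,-5.50080) → (9.92,-5.50)
v3: (5,3.5) → rotate → (3.84267,4.74172) → ×s → (6.16344,7.60547) → (6.16,7.61)

Cross-section at z=11.25: (-5.17,-8.16) (9.92,-5.50) (6.16,7.61)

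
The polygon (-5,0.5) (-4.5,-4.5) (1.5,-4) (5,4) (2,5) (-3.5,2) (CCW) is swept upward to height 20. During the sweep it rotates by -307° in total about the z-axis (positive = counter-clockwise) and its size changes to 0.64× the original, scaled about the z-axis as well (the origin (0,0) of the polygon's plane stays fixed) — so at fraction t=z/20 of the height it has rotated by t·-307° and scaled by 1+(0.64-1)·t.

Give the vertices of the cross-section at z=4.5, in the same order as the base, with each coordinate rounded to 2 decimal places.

Cross-section at z=4.5: (-1.21,4.46) (-5.34,2.39) (-2.94,-2.60) (5.07,-2.98) (4.95,-0.08) (0.57,3.66)

t = z/height = 4.5/20 = 0.225
s = 1 + (scale-1)·z/height = 1 + (0.64-1)·4.5/20 = 0.919000
θ = twist·z/height = -307°·4.5/20 = -69.0750° = -1.205586 rad
cos θ = 0.357146, sin θ = -0.934049 (intermediates below are computed at full precision and shown rounded to 5 d.p.)
v1: (-5,0.5) → rotate → (-1.31870,4.84882) → ×s → (-1.21189,4.45606) → (-1.21,4.46)
v2: (-4.5,-4.5) → rotate → (-5.81037,2.59606) → ×s → (-5.33973,2.38578) → (-5.34,2.39)
v3: (1.5,-4) → rotate → (-3.20048,-2.82966) → ×s → (-2.94124,-2.60045) → (-2.94,-2.60)
v4: (5,4) → rotate → (5.52192,-3.24166) → ×s → (5.07465,-2.97909) → (5.07,-2.98)
v5: (2,5) → rotate → (5.38453,-0.08237) → ×s → (4.94839,-0.07570) → (4.95,-0.08)
v6: (-3.5,2) → rotate → (0.61809,3.98346) → ×s → (0.56802,3.66080) → (0.57,3.66)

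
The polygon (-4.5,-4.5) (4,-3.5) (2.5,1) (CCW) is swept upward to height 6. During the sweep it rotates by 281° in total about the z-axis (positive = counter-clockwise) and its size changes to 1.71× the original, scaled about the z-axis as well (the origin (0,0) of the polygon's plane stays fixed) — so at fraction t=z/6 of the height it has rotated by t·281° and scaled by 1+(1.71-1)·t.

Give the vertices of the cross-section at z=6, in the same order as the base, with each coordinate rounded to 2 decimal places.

t = z/height = 6/6 = 1
s = 1 + (scale-1)·z/height = 1 + (1.71-1)·6/6 = 1.710000
θ = twist·z/height = 281°·6/6 = 281.0000° = 4.904375 rad
cos θ = 0.190809, sin θ = -0.981627 (intermediates below are computed at full precision and shown rounded to 5 d.p.)
v1: (-4.5,-4.5) → rotate → (-5.27596,3.55868) → ×s → (-9.02190,6.08535) → (-9.02,6.09)
v2: (4,-3.5) → rotate → (-2.67246,-4.59434) → ×s → (-4.56991,-7.85632) → (-4.57,-7.86)
v3: (2.5,1) → rotate → (1.45865,-2.26326) → ×s → (2.49429,-3.87017) → (2.49,-3.87)

Cross-section at z=6: (-9.02,6.09) (-4.57,-7.86) (2.49,-3.87)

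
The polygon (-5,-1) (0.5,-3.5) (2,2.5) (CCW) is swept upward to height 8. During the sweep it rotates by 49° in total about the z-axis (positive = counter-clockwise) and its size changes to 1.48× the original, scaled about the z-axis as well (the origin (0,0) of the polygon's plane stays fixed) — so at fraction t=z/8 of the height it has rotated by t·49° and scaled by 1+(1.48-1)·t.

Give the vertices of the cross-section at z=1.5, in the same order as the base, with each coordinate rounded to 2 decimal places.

Cross-section at z=1.5: (-5.21,-1.95) (1.15,-3.68) (1.72,3.04)

t = z/height = 1.5/8 = 0.1875
s = 1 + (scale-1)·z/height = 1 + (1.48-1)·1.5/8 = 1.090000
θ = twist·z/height = 49°·1.5/8 = 9.1875° = 0.160352 rad
cos θ = 0.987171, sin θ = 0.159666 (intermediates below are computed at full precision and shown rounded to 5 d.p.)
v1: (-5,-1) → rotate → (-4.77619,-1.78550) → ×s → (-5.20605,-1.94620) → (-5.21,-1.95)
v2: (0.5,-3.5) → rotate → (1.05242,-3.37527) → ×s → (1.14713,-3.67904) → (1.15,-3.68)
v3: (2,2.5) → rotate → (1.57518,2.78726) → ×s → (1.71694,3.03811) → (1.72,3.04)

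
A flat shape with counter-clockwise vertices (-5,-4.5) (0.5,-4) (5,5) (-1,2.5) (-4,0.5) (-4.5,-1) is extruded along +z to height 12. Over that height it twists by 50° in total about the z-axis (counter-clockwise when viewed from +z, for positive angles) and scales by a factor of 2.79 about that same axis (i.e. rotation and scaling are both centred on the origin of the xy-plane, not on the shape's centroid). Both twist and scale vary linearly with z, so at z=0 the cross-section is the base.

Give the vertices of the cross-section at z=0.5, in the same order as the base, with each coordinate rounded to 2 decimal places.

t = z/height = 0.5/12 = 0.0416667
s = 1 + (scale-1)·z/height = 1 + (2.79-1)·0.5/12 = 1.074583
θ = twist·z/height = 50°·0.5/12 = 2.0833° = 0.036361 rad
cos θ = 0.999339, sin θ = 0.036353 (intermediates below are computed at full precision and shown rounded to 5 d.p.)
v1: (-5,-4.5) → rotate → (-4.83311,-4.67879) → ×s → (-5.19358,-5.02775) → (-5.19,-5.03)
v2: (0.5,-4) → rotate → (0.64508,-3.97918) → ×s → (0.69319,-4.27596) → (0.69,-4.28)
v3: (5,5) → rotate → (4.81493,5.17846) → ×s → (5.17404,5.56469) → (5.17,5.56)
v4: (-1,2.5) → rotate → (-1.09022,2.46199) → ×s → (-1.17153,2.64562) → (-1.17,2.65)
v5: (-4,0.5) → rotate → (-4.01553,0.35426) → ×s → (-4.31502,0.38068) → (-4.32,0.38)
v6: (-4.5,-1) → rotate → (-4.46067,-1.16293) → ×s → (-4.79336,-1.24966) → (-4.79,-1.25)

Cross-section at z=0.5: (-5.19,-5.03) (0.69,-4.28) (5.17,5.56) (-1.17,2.65) (-4.32,0.38) (-4.79,-1.25)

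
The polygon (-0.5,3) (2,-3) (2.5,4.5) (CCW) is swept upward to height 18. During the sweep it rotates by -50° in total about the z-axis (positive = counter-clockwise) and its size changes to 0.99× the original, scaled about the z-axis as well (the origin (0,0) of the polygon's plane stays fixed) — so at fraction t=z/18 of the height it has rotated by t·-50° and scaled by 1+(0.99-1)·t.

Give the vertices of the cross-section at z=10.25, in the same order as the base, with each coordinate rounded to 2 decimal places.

Cross-section at z=10.25: (0.99,2.86) (0.33,-3.57) (4.32,2.75)

t = z/height = 10.25/18 = 0.569444
s = 1 + (scale-1)·z/height = 1 + (0.99-1)·10.25/18 = 0.994306
θ = twist·z/height = -50°·10.25/18 = -28.4722° = -0.496934 rad
cos θ = 0.879048, sin θ = -0.476733 (intermediates below are computed at full precision and shown rounded to 5 d.p.)
v1: (-0.5,3) → rotate → (0.99067,2.87551) → ×s → (0.98503,2.85914) → (0.99,2.86)
v2: (2,-3) → rotate → (0.32790,-3.59061) → ×s → (0.32603,-3.57016) → (0.33,-3.57)
v3: (2.5,4.5) → rotate → (4.34292,2.76389) → ×s → (4.31819,2.74815) → (4.32,2.75)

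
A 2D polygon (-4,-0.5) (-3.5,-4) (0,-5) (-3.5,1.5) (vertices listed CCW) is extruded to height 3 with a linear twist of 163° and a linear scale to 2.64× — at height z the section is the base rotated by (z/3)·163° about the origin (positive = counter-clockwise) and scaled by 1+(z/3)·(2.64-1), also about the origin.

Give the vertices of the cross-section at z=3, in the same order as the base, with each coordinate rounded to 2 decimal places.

Cross-section at z=3: (10.48,-1.83) (11.92,7.40) (3.86,12.62) (7.68,-6.49)

t = z/height = 3/3 = 1
s = 1 + (scale-1)·z/height = 1 + (2.64-1)·3/3 = 2.640000
θ = twist·z/height = 163°·3/3 = 163.0000° = 2.844887 rad
cos θ = -0.956305, sin θ = 0.292372 (intermediates below are computed at full precision and shown rounded to 5 d.p.)
v1: (-4,-0.5) → rotate → (3.97140,-0.69133) → ×s → (10.48451,-1.82512) → (10.48,-1.83)
v2: (-3.5,-4) → rotate → (4.51655,2.80192) → ×s → (11.92370,7.39706) → (11.92,7.40)
v3: (0,-5) → rotate → (1.46186,4.78152) → ×s → (3.85931,12.62322) → (3.86,12.62)
v4: (-3.5,1.5) → rotate → (2.90851,-2.45776) → ×s → (7.67846,-6.48848) → (7.68,-6.49)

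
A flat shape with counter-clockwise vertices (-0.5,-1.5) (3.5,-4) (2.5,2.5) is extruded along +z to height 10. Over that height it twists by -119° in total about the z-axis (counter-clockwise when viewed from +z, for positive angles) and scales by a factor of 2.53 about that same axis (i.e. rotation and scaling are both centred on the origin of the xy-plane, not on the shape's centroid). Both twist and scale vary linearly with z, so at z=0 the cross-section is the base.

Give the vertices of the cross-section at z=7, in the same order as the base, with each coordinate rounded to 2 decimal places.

t = z/height = 7/10 = 0.7
s = 1 + (scale-1)·z/height = 1 + (2.53-1)·7/10 = 2.071000
θ = twist·z/height = -119°·7/10 = -83.3000° = -1.453859 rad
cos θ = 0.116671, sin θ = -0.993171 (intermediates below are computed at full precision and shown rounded to 5 d.p.)
v1: (-0.5,-1.5) → rotate → (-1.54809,0.32158) → ×s → (-3.20610,0.66599) → (-3.21,0.67)
v2: (3.5,-4) → rotate → (-3.56434,-3.94278) → ×s → (-7.38174,-8.16550) → (-7.38,-8.17)
v3: (2.5,2.5) → rotate → (2.77460,-2.19125) → ×s → (5.74620,-4.53808) → (5.75,-4.54)

Cross-section at z=7: (-3.21,0.67) (-7.38,-8.17) (5.75,-4.54)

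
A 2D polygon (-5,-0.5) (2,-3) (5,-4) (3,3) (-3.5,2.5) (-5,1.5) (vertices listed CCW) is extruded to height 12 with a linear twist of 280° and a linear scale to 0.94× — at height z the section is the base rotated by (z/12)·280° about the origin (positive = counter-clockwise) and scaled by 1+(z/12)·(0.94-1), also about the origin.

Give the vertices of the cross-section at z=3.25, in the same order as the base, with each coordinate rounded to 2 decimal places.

t = z/height = 3.25/12 = 0.270833
s = 1 + (scale-1)·z/height = 1 + (0.94-1)·3.25/12 = 0.983750
θ = twist·z/height = 280°·3.25/12 = 75.8333° = 1.323541 rad
cos θ = 0.244743, sin θ = 0.969588 (intermediates below are computed at full precision and shown rounded to 5 d.p.)
v1: (-5,-0.5) → rotate → (-0.73892,-4.97031) → ×s → (-0.72692,-4.88954) → (-0.73,-4.89)
v2: (2,-3) → rotate → (3.39825,1.20495) → ×s → (3.34303,1.18537) → (3.34,1.19)
v3: (5,-4) → rotate → (5.10207,3.86897) → ×s → (5.01916,3.80610) → (5.02,3.81)
v4: (3,3) → rotate → (-2.17453,3.64299) → ×s → (-2.13920,3.58380) → (-2.14,3.58)
v5: (-3.5,2.5) → rotate → (-3.28057,-2.78170) → ×s → (-3.22726,-2.73650) → (-3.23,-2.74)
v6: (-5,1.5) → rotate → (-2.67810,-4.48082) → ×s → (-2.63458,-4.40801) → (-2.63,-4.41)

Cross-section at z=3.25: (-0.73,-4.89) (3.34,1.19) (5.02,3.81) (-2.14,3.58) (-3.23,-2.74) (-2.63,-4.41)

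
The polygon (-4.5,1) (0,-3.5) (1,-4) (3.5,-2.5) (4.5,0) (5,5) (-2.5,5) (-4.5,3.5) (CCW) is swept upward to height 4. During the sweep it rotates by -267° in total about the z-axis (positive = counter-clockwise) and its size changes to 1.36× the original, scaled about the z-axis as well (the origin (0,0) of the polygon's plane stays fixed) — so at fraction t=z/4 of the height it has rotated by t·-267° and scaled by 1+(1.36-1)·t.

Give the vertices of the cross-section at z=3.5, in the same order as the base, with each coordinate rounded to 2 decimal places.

Cross-section at z=3.5: (2.45,-5.54) (3.71,2.73) (3.46,4.18) (-0.08,5.66) (-3.51,4.76) (-9.19,1.39) (-3.34,-6.55) (-0.20,-7.49)

t = z/height = 3.5/4 = 0.875
s = 1 + (scale-1)·z/height = 1 + (1.36-1)·3.5/4 = 1.315000
θ = twist·z/height = -267°·3.5/4 = -233.6250° = -4.077525 rad
cos θ = -0.593068, sin θ = 0.805153 (intermediates below are computed at full precision and shown rounded to 5 d.p.)
v1: (-4.5,1) → rotate → (1.86365,-4.21625) → ×s → (2.45070,-5.54437) → (2.45,-5.54)
v2: (0,-3.5) → rotate → (2.81803,2.07574) → ×s → (3.70572,2.72959) → (3.71,2.73)
v3: (1,-4) → rotate → (2.62754,3.17742) → ×s → (3.45522,4.17831) → (3.46,4.18)
v4: (3.5,-2.5) → rotate → (-0.06286,4.30070) → ×s → (-0.08265,5.65542) → (-0.08,5.66)
v5: (4.5,0) → rotate → (-2.66880,3.62319) → ×s → (-3.50948,4.76449) → (-3.51,4.76)
v6: (5,5) → rotate → (-6.99110,1.06043) → ×s → (-9.19330,1.39446) → (-9.19,1.39)
v7: (-2.5,5) → rotate → (-2.54309,-4.97822) → ×s → (-3.34417,-6.54636) → (-3.34,-6.55)
v8: (-4.5,3.5) → rotate → (-0.14923,-5.69892) → ×s → (-0.19624,-7.49408) → (-0.20,-7.49)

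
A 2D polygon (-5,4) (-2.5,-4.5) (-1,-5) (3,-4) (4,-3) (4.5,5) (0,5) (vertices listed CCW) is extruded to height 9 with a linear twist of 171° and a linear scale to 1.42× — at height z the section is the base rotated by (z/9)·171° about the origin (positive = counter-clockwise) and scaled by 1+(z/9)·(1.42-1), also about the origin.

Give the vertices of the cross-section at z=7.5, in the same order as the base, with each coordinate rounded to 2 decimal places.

Cross-section at z=7.5: (2.07,-8.39) (6.38,2.77) (5.18,4.53) (0.07,6.75) (-1.82,6.50) (-8.93,-1.66) (-4.11,-5.36)

t = z/height = 7.5/9 = 0.833333
s = 1 + (scale-1)·z/height = 1 + (1.42-1)·7.5/9 = 1.350000
θ = twist·z/height = 171°·7.5/9 = 142.5000° = 2.487094 rad
cos θ = -0.793353, sin θ = 0.608761 (intermediates below are computed at full precision and shown rounded to 5 d.p.)
v1: (-5,4) → rotate → (1.53172,-6.21722) → ×s → (2.06782,-8.39325) → (2.07,-8.39)
v2: (-2.5,-4.5) → rotate → (4.72281,2.04819) → ×s → (6.37579,2.76505) → (6.38,2.77)
v3: (-1,-5) → rotate → (3.83716,3.35801) → ×s → (5.18017,4.53331) → (5.18,4.53)
v4: (3,-4) → rotate → (0.05499,4.99970) → ×s → (0.07423,6.74959) → (0.07,6.75)
v5: (4,-3) → rotate → (-1.34713,4.81511) → ×s → (-1.81862,6.50039) → (-1.82,6.50)
v6: (4.5,5) → rotate → (-6.61390,-1.22734) → ×s → (-8.92876,-1.65691) → (-8.93,-1.66)
v7: (0,5) → rotate → (-3.04381,-3.96677) → ×s → (-4.10914,-5.35514) → (-4.11,-5.36)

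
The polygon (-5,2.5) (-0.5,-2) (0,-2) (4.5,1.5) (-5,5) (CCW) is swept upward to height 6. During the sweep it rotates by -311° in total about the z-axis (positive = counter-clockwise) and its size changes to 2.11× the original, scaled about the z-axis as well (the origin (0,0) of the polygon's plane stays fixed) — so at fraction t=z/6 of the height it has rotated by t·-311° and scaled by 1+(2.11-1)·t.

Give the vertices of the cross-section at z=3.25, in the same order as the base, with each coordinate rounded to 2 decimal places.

Cross-section at z=3.25: (8.65,-2.32) (0.14,3.30) (-0.64,3.14) (-6.58,-3.80) (9.45,-6.24)

t = z/height = 3.25/6 = 0.541667
s = 1 + (scale-1)·z/height = 1 + (2.11-1)·3.25/6 = 1.601250
θ = twist·z/height = -311°·3.25/6 = -168.4583° = -2.940153 rad
cos θ = -0.979779, sin θ = -0.200081 (intermediates below are computed at full precision and shown rounded to 5 d.p.)
v1: (-5,2.5) → rotate → (5.39910,-1.44905) → ×s → (8.64531,-2.32029) → (8.65,-2.32)
v2: (-0.5,-2) → rotate → (0.08973,2.05960) → ×s → (0.14368,3.29793) → (0.14,3.30)
v3: (0,-2) → rotate → (-0.40016,1.95956) → ×s → (-0.64076,3.13774) → (-0.64,3.14)
v4: (4.5,1.5) → rotate → (-4.10889,-2.37003) → ×s → (-6.57936,-3.79501) → (-6.58,-3.80)
v5: (-5,5) → rotate → (5.89930,-3.89849) → ×s → (9.44625,-6.24246) → (9.45,-6.24)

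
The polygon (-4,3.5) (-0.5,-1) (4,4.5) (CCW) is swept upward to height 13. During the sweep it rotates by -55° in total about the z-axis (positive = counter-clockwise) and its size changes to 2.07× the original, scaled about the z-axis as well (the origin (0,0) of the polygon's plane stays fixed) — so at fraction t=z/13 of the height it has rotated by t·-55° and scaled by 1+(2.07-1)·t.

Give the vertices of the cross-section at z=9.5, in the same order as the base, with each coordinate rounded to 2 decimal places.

Cross-section at z=9.5: (-1.42,9.36) (-1.83,-0.79) (10.62,1.53)

t = z/height = 9.5/13 = 0.730769
s = 1 + (scale-1)·z/height = 1 + (2.07-1)·9.5/13 = 1.781923
θ = twist·z/height = -55°·9.5/13 = -40.1923° = -0.701488 rad
cos θ = 0.763883, sin θ = -0.645355 (intermediates below are computed at full precision and shown rounded to 5 d.p.)
v1: (-4,3.5) → rotate → (-0.79679,5.25501) → ×s → (-1.41981,9.36402) → (-1.42,9.36)
v2: (-0.5,-1) → rotate → (-1.02730,-0.44121) → ×s → (-1.83056,-0.78619) → (-1.83,-0.79)
v3: (4,4.5) → rotate → (5.95963,0.85605) → ×s → (10.61960,1.52542) → (10.62,1.53)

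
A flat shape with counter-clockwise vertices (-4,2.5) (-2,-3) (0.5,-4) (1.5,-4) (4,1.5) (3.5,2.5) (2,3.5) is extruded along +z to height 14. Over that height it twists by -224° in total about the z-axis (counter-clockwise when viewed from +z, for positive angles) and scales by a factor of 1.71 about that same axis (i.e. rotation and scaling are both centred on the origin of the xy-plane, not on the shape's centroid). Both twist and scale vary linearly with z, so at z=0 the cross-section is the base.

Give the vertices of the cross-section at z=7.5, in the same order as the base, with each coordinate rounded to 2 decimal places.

t = z/height = 7.5/14 = 0.535714
s = 1 + (scale-1)·z/height = 1 + (1.71-1)·7.5/14 = 1.380357
θ = twist·z/height = -224°·7.5/14 = -120.0000° = -2.094395 rad
cos θ = -0.500000, sin θ = -0.866025 (intermediates below are computed at full precision and shown rounded to 5 d.p.)
v1: (-4,2.5) → rotate → (4.16506,2.21410) → ×s → (5.74928,3.05625) → (5.75,3.06)
v2: (-2,-3) → rotate → (-1.59808,3.23205) → ×s → (-2.20592,4.46138) → (-2.21,4.46)
v3: (0.5,-4) → rotate → (-3.71410,1.56699) → ×s → (-5.12679,2.16300) → (-5.13,2.16)
v4: (1.5,-4) → rotate → (-4.21410,0.70096) → ×s → (-5.81697,0.96758) → (-5.82,0.97)
v5: (4,1.5) → rotate → (-0.70096,-4.21410) → ×s → (-0.96758,-5.81697) → (-0.97,-5.82)
v6: (3.5,2.5) → rotate → (0.41506,-4.28109) → ×s → (0.57294,-5.90943) → (0.57,-5.91)
v7: (2,3.5) → rotate → (2.03109,-3.48205) → ×s → (2.80363,-4.80647) → (2.80,-4.81)

Cross-section at z=7.5: (5.75,3.06) (-2.21,4.46) (-5.13,2.16) (-5.82,0.97) (-0.97,-5.82) (0.57,-5.91) (2.80,-4.81)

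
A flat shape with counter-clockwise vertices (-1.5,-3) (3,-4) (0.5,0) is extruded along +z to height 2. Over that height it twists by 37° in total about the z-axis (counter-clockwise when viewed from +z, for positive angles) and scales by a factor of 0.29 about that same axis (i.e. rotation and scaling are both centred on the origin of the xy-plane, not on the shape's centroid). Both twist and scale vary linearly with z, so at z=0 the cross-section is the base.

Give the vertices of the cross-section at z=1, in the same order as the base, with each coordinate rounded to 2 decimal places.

t = z/height = 1/2 = 0.5
s = 1 + (scale-1)·z/height = 1 + (0.29-1)·1/2 = 0.645000
θ = twist·z/height = 37°·1/2 = 18.5000° = 0.322886 rad
cos θ = 0.948324, sin θ = 0.317305 (intermediates below are computed at full precision and shown rounded to 5 d.p.)
v1: (-1.5,-3) → rotate → (-0.47057,-3.32093) → ×s → (-0.30352,-2.14200) → (-0.30,-2.14)
v2: (3,-4) → rotate → (4.11419,-2.84138) → ×s → (2.65365,-1.83269) → (2.65,-1.83)
v3: (0.5,0) → rotate → (0.47416,0.15865) → ×s → (0.30583,0.10233) → (0.31,0.10)

Cross-section at z=1: (-0.30,-2.14) (2.65,-1.83) (0.31,0.10)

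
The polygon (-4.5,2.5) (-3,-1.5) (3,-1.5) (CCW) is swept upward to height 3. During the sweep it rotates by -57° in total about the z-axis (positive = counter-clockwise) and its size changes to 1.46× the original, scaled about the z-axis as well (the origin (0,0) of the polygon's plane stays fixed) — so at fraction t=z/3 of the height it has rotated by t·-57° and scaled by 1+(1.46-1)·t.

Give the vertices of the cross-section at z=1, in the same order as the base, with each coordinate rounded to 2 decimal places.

Cross-section at z=1: (-3.97,4.42) (-3.83,-0.51) (2.71,-2.76)

t = z/height = 1/3 = 0.333333
s = 1 + (scale-1)·z/height = 1 + (1.46-1)·1/3 = 1.153333
θ = twist·z/height = -57°·1/3 = -19.0000° = -0.331613 rad
cos θ = 0.945519, sin θ = -0.325568 (intermediates below are computed at full precision and shown rounded to 5 d.p.)
v1: (-4.5,2.5) → rotate → (-3.44091,3.82885) → ×s → (-3.96852,4.41594) → (-3.97,4.42)
v2: (-3,-1.5) → rotate → (-3.32491,-0.44157) → ×s → (-3.83473,-0.50928) → (-3.83,-0.51)
v3: (3,-1.5) → rotate → (2.34820,-2.39498) → ×s → (2.70826,-2.76221) → (2.71,-2.76)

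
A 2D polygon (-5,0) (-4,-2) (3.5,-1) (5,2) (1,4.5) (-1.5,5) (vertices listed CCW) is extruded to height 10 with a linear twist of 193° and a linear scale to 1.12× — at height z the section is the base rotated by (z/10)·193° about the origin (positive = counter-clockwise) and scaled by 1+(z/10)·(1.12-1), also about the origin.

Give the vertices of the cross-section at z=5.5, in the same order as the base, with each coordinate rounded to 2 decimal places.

t = z/height = 5.5/10 = 0.55
s = 1 + (scale-1)·z/height = 1 + (1.12-1)·5.5/10 = 1.066000
θ = twist·z/height = 193°·5.5/10 = 106.1500° = 1.852667 rad
cos θ = -0.278153, sin θ = 0.960537 (intermediates below are computed at full precision and shown rounded to 5 d.p.)
v1: (-5,0) → rotate → (1.39076,-4.80268) → ×s → (1.48256,-5.11966) → (1.48,-5.12)
v2: (-4,-2) → rotate → (3.03369,-3.28584) → ×s → (3.23391,-3.50271) → (3.23,-3.50)
v3: (3.5,-1) → rotate → (-0.01300,3.64003) → ×s → (-0.01386,3.88027) → (-0.01,3.88)
v4: (5,2) → rotate → (-3.31184,4.24638) → ×s → (-3.53042,4.52664) → (-3.53,4.53)
v5: (1,4.5) → rotate → (-4.60057,-0.29115) → ×s → (-4.90421,-0.31037) → (-4.90,-0.31)
v6: (-1.5,5) → rotate → (-4.38545,-2.83157) → ×s → (-4.67489,-3.01845) → (-4.67,-3.02)

Cross-section at z=5.5: (1.48,-5.12) (3.23,-3.50) (-0.01,3.88) (-3.53,4.53) (-4.90,-0.31) (-4.67,-3.02)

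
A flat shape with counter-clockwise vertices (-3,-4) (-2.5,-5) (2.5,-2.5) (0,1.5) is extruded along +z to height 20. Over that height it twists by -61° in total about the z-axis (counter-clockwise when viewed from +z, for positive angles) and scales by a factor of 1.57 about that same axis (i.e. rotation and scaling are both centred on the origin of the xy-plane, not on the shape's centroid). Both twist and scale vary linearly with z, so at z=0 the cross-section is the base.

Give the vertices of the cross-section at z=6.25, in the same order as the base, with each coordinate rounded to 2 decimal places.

Cross-section at z=6.25: (-4.88,-3.30) (-4.71,-4.61) (1.82,-3.75) (0.58,1.67)

t = z/height = 6.25/20 = 0.3125
s = 1 + (scale-1)·z/height = 1 + (1.57-1)·6.25/20 = 1.178125
θ = twist·z/height = -61°·6.25/20 = -19.0625° = -0.332703 rad
cos θ = 0.945163, sin θ = -0.326599 (intermediates below are computed at full precision and shown rounded to 5 d.p.)
v1: (-3,-4) → rotate → (-4.14189,-2.80085) → ×s → (-4.87966,-3.29976) → (-4.88,-3.30)
v2: (-2.5,-5) → rotate → (-3.99590,-3.90932) → ×s → (-4.70767,-4.60566) → (-4.71,-4.61)
v3: (2.5,-2.5) → rotate → (1.54641,-3.17941) → ×s → (1.82186,-3.74574) → (1.82,-3.75)
v4: (0,1.5) → rotate → (0.48990,1.41774) → ×s → (0.57716,1.67028) → (0.58,1.67)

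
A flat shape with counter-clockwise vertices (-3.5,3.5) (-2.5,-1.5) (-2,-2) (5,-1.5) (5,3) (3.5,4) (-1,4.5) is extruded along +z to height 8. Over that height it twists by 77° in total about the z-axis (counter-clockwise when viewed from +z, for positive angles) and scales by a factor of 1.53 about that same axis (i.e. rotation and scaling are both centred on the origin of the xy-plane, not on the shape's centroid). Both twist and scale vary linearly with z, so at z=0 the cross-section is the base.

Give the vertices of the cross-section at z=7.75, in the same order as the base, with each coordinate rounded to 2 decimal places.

t = z/height = 7.75/8 = 0.96875
s = 1 + (scale-1)·z/height = 1 + (1.53-1)·7.75/8 = 1.513438
θ = twist·z/height = 77°·7.75/8 = 74.5938° = 1.301907 rad
cos θ = 0.265661, sin θ = 0.964066 (intermediates below are computed at full precision and shown rounded to 5 d.p.)
v1: (-3.5,3.5) → rotate → (-4.30405,-2.44442) → ×s → (-6.51391,-3.69947) → (-6.51,-3.70)
v2: (-2.5,-1.5) → rotate → (0.78195,-2.80866) → ×s → (1.18343,-4.25073) → (1.18,-4.25)
v3: (-2,-2) → rotate → (1.39681,-2.45946) → ×s → (2.11399,-3.72223) → (2.11,-3.72)
v4: (5,-1.5) → rotate → (2.77441,4.42184) → ×s → (4.19889,6.69218) → (4.20,6.69)
v5: (5,3) → rotate → (-1.56389,5.61732) → ×s → (-2.36685,8.50146) → (-2.37,8.50)
v6: (3.5,4) → rotate → (-2.92645,4.43688) → ×s → (-4.42900,6.71494) → (-4.43,6.71)
v7: (-1,4.5) → rotate → (-4.60396,0.23141) → ×s → (-6.96781,0.35022) → (-6.97,0.35)

Cross-section at z=7.75: (-6.51,-3.70) (1.18,-4.25) (2.11,-3.72) (4.20,6.69) (-2.37,8.50) (-4.43,6.71) (-6.97,0.35)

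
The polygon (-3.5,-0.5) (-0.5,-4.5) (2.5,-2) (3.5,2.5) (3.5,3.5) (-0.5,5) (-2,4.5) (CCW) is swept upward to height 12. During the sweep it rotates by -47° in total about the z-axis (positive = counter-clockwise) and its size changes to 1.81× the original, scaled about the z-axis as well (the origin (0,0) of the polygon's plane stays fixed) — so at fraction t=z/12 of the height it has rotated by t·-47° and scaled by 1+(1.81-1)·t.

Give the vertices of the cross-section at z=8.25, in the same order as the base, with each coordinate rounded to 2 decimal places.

Cross-section at z=8.25: (-5.02,2.25) (-4.40,-5.50) (1.63,-4.71) (6.69,0.38) (7.52,1.69) (3.50,7.00) (1.11,7.59)

t = z/height = 8.25/12 = 0.6875
s = 1 + (scale-1)·z/height = 1 + (1.81-1)·8.25/12 = 1.556875
θ = twist·z/height = -47°·8.25/12 = -32.3125° = -0.563960 rad
cos θ = 0.845145, sin θ = -0.534537 (intermediates below are computed at full precision and shown rounded to 5 d.p.)
v1: (-3.5,-0.5) → rotate → (-3.22528,1.44831) → ×s → (-5.02135,2.25483) → (-5.02,2.25)
v2: (-0.5,-4.5) → rotate → (-2.82799,-3.53589) → ×s → (-4.40282,-5.50493) → (-4.40,-5.50)
v3: (2.5,-2) → rotate → (1.04379,-3.02663) → ×s → (1.62505,-4.71209) → (1.63,-4.71)
v4: (3.5,2.5) → rotate → (4.29435,0.24198) → ×s → (6.68577,0.37674) → (6.69,0.38)
v5: (3.5,3.5) → rotate → (4.82889,1.08713) → ×s → (7.51797,1.69253) → (7.52,1.69)
v6: (-0.5,5) → rotate → (2.25011,4.49299) → ×s → (3.50314,6.99503) → (3.50,7.00)
v7: (-2,4.5) → rotate → (0.71512,4.87223) → ×s → (1.11336,7.58545) → (1.11,7.59)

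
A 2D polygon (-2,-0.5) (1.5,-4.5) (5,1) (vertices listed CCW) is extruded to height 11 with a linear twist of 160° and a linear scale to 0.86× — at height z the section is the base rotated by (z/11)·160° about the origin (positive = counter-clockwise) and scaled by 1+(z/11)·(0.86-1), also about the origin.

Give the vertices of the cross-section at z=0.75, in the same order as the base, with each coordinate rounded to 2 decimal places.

t = z/height = 0.75/11 = 0.0681818
s = 1 + (scale-1)·z/height = 1 + (0.86-1)·0.75/11 = 0.990455
θ = twist·z/height = 160°·0.75/11 = 10.9091° = 0.190400 rad
cos θ = 0.981929, sin θ = 0.189251 (intermediates below are computed at full precision and shown rounded to 5 d.p.)
v1: (-2,-0.5) → rotate → (-1.86923,-0.86947) → ×s → (-1.85139,-0.86117) → (-1.85,-0.86)
v2: (1.5,-4.5) → rotate → (2.32452,-4.13480) → ×s → (2.30234,-4.09533) → (2.30,-4.10)
v3: (5,1) → rotate → (4.72039,1.92818) → ×s → (4.67533,1.90978) → (4.68,1.91)

Cross-section at z=0.75: (-1.85,-0.86) (2.30,-4.10) (4.68,1.91)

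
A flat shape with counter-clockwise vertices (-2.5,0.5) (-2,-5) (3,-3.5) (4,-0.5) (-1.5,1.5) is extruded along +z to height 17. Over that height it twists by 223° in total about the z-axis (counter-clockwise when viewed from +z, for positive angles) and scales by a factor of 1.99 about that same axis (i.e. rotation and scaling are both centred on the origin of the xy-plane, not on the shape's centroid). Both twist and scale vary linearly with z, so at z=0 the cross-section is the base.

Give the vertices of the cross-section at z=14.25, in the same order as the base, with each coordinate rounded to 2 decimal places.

Cross-section at z=14.25: (4.65,-0.36) (2.53,9.52) (-6.22,5.70) (-7.38,0.03) (3.06,-2.39)

t = z/height = 14.25/17 = 0.838235
s = 1 + (scale-1)·z/height = 1 + (1.99-1)·14.25/17 = 1.829853
θ = twist·z/height = 223°·14.25/17 = 186.9265° = 3.262482 rad
cos θ = -0.992702, sin θ = -0.120595 (intermediates below are computed at full precision and shown rounded to 5 d.p.)
v1: (-2.5,0.5) → rotate → (2.54205,-0.19486) → ×s → (4.65158,-0.35657) → (4.65,-0.36)
v2: (-2,-5) → rotate → (1.38243,5.20470) → ×s → (2.52964,9.52383) → (2.53,9.52)
v3: (3,-3.5) → rotate → (-3.40019,3.11267) → ×s → (-6.22185,5.69573) → (-6.22,5.70)
v4: (4,-0.5) → rotate → (-4.03110,0.01397) → ×s → (-7.37633,0.02556) → (-7.38,0.03)
v5: (-1.5,1.5) → rotate → (1.66995,-1.30816) → ×s → (3.05576,-2.39374) → (3.06,-2.39)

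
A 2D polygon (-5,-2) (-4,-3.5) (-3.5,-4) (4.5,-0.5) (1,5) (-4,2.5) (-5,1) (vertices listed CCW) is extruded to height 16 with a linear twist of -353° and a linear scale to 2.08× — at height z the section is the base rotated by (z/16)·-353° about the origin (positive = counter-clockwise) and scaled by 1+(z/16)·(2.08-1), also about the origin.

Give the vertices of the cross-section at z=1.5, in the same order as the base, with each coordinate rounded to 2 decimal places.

Cross-section at z=1.5: (-5.82,1.16) (-5.79,-0.82) (-5.63,-1.59) (3.85,-3.17) (3.93,4.01) (-2.19,4.71) (-4.01,3.93)

t = z/height = 1.5/16 = 0.09375
s = 1 + (scale-1)·z/height = 1 + (2.08-1)·1.5/16 = 1.101250
θ = twist·z/height = -353°·1.5/16 = -33.0938° = -0.577595 rad
cos θ = 0.837778, sin θ = -0.546011 (intermediates below are computed at full precision and shown rounded to 5 d.p.)
v1: (-5,-2) → rotate → (-5.28091,1.05450) → ×s → (-5.81560,1.16126) → (-5.82,1.16)
v2: (-4,-3.5) → rotate → (-5.26215,-0.74818) → ×s → (-5.79494,-0.82394) → (-5.79,-0.82)
v3: (-3.5,-4) → rotate → (-5.11627,-1.44008) → ×s → (-5.63429,-1.58588) → (-5.63,-1.59)
v4: (4.5,-0.5) → rotate → (3.49700,-2.87594) → ×s → (3.85107,-3.16713) → (3.85,-3.17)
v5: (1,5) → rotate → (3.56783,3.64288) → ×s → (3.92907,4.01172) → (3.93,4.01)
v6: (-4,2.5) → rotate → (-1.98609,4.27849) → ×s → (-2.18718,4.71168) → (-2.19,4.71)
v7: (-5,1) → rotate → (-3.64288,3.56783) → ×s → (-4.01172,3.92907) → (-4.01,3.93)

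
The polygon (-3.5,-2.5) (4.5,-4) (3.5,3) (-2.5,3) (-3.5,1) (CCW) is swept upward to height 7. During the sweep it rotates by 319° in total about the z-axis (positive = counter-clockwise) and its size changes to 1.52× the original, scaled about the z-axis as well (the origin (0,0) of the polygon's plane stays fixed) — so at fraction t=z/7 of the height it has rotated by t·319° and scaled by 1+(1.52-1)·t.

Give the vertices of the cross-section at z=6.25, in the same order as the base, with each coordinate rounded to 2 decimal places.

t = z/height = 6.25/7 = 0.892857
s = 1 + (scale-1)·z/height = 1 + (1.52-1)·6.25/7 = 1.464286
θ = twist·z/height = 319°·6.25/7 = 284.8214° = 4.971072 rad
cos θ = 0.255807, sin θ = -0.966728 (intermediates below are computed at full precision and shown rounded to 5 d.p.)
v1: (-3.5,-2.5) → rotate → (-3.31215,2.74403) → ×s → (-4.84993,4.01804) → (-4.85,4.02)
v2: (4.5,-4) → rotate → (-2.71578,-5.37350) → ×s → (-3.97668,-7.86835) → (-3.98,-7.87)
v3: (3.5,3) → rotate → (3.79551,-2.61613) → ×s → (5.55771,-3.83075) → (5.56,-3.83)
v4: (-2.5,3) → rotate → (2.26067,3.18424) → ×s → (3.31026,4.66264) → (3.31,4.66)
v5: (-3.5,1) → rotate → (0.07140,3.63935) → ×s → (0.10455,5.32905) → (0.10,5.33)

Cross-section at z=6.25: (-4.85,4.02) (-3.98,-7.87) (5.56,-3.83) (3.31,4.66) (0.10,5.33)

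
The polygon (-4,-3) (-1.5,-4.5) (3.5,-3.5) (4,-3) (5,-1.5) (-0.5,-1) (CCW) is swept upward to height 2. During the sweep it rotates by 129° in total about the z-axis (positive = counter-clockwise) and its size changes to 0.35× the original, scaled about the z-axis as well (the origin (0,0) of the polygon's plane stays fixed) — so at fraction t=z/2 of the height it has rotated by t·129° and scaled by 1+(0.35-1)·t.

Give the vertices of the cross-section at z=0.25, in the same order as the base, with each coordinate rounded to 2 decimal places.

t = z/height = 0.25/2 = 0.125
s = 1 + (scale-1)·z/height = 1 + (0.35-1)·0.25/2 = 0.918750
θ = twist·z/height = 129°·0.25/2 = 16.1250° = 0.281434 rad
cos θ = 0.960658, sin θ = 0.277734 (intermediates below are computed at full precision and shown rounded to 5 d.p.)
v1: (-4,-3) → rotate → (-3.00943,-3.99291) → ×s → (-2.76491,-3.66849) → (-2.76,-3.67)
v2: (-1.5,-4.5) → rotate → (-0.19118,-4.73956) → ×s → (-0.17565,-4.35447) → (-0.18,-4.35)
v3: (3.5,-3.5) → rotate → (4.33437,-2.39023) → ×s → (3.98220,-2.19603) → (3.98,-2.20)
v4: (4,-3) → rotate → (4.67583,-1.77104) → ×s → (4.29592,-1.62714) → (4.30,-1.63)
v5: (5,-1.5) → rotate → (5.21989,-0.05232) → ×s → (4.79577,-0.04807) → (4.80,-0.05)
v6: (-0.5,-1) → rotate → (-0.20260,-1.09952) → ×s → (-0.18613,-1.01019) → (-0.19,-1.01)

Cross-section at z=0.25: (-2.76,-3.67) (-0.18,-4.35) (3.98,-2.20) (4.30,-1.63) (4.80,-0.05) (-0.19,-1.01)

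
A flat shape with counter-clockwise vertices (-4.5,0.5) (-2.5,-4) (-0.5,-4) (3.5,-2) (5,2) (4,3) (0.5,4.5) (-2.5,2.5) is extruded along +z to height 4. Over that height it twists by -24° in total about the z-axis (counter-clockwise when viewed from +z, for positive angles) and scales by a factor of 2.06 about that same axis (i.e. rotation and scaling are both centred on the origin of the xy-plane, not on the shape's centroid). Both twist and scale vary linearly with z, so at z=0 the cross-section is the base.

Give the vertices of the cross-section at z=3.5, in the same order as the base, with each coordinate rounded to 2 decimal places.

Cross-section at z=3.5: (-7.75,4.01) (-7.26,-5.47) (-3.66,-6.85) (4.92,-6.02) (10.38,0.15) (9.27,2.64) (4.01,7.75) (-2.77,6.23)

t = z/height = 3.5/4 = 0.875
s = 1 + (scale-1)·z/height = 1 + (2.06-1)·3.5/4 = 1.927500
θ = twist·z/height = -24°·3.5/4 = -21.0000° = -0.366519 rad
cos θ = 0.933580, sin θ = -0.358368 (intermediates below are computed at full precision and shown rounded to 5 d.p.)
v1: (-4.5,0.5) → rotate → (-4.02193,2.07945) → ×s → (-7.75227,4.00813) → (-7.75,4.01)
v2: (-2.5,-4) → rotate → (-3.76742,-2.83840) → ×s → (-7.26171,-5.47102) → (-7.26,-5.47)
v3: (-0.5,-4) → rotate → (-1.90026,-3.55514) → ×s → (-3.66276,-6.85253) → (-3.66,-6.85)
v4: (3.5,-2) → rotate → (2.55080,-3.12145) → ×s → (4.91666,-6.01659) → (4.92,-6.02)
v5: (5,2) → rotate → (5.38464,0.07532) → ×s → (10.37889,0.14518) → (10.38,0.15)
v6: (4,3) → rotate → (4.80943,1.36727) → ×s → (9.27017,2.63541) → (9.27,2.64)
v7: (0.5,4.5) → rotate → (2.07945,4.02193) → ×s → (4.00813,7.75227) → (4.01,7.75)
v8: (-2.5,2.5) → rotate → (-1.43803,3.22987) → ×s → (-2.77181,6.22558) → (-2.77,6.23)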